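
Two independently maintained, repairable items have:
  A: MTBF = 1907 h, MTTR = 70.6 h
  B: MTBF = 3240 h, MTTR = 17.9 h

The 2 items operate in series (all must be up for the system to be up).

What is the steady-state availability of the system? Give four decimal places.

0.9590

A(A) = MTBF/(MTBF+MTTR) = 1907/(1907+70.6) = 0.964300
A(B) = MTBF/(MTBF+MTTR) = 3240/(3240+17.9) = 0.994506
Series availability: 0.964300 × 0.994506 = 0.9590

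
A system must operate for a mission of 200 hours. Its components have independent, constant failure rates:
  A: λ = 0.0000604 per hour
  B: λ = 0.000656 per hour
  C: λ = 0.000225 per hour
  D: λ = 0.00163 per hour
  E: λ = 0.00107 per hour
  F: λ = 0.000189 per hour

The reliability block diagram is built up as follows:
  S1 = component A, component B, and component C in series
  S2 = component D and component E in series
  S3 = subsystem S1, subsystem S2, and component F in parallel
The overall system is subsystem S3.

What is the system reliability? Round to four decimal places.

R(A) = exp(−0.0000604 × 200) = 0.987993
R(B) = exp(−0.000656 × 200) = 0.877042
R(C) = exp(−0.000225 × 200) = 0.955997
R(D) = exp(−0.00163 × 200) = 0.721805
R(E) = exp(−0.00107 × 200) = 0.807348
R(F) = exp(−0.000189 × 200) = 0.962906
Series (A, B, and C): 0.987993 × 0.877042 × 0.955997 = 0.828382
Series (D and E): 0.721805 × 0.807348 = 0.582748
Parallel ([0.828382], [0.582748], and F): 1 − (1 − 0.828382)(1 − 0.582748)(1 − 0.962906) = 0.9973

0.9973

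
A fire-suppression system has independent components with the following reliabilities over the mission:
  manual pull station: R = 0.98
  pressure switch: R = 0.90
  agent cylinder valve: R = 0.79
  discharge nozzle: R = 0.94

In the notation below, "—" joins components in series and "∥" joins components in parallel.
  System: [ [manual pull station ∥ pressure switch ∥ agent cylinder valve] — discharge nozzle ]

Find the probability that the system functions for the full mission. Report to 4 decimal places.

0.9396

Parallel (manual pull station, pressure switch, and agent cylinder valve): 1 − (1 − 0.980000)(1 − 0.900000)(1 − 0.790000) = 0.999580
Series ([0.999580] and discharge nozzle): 0.999580 × 0.940000 = 0.9396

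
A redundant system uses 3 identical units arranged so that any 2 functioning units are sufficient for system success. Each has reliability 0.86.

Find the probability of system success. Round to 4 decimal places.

R = Σ_{i=2}^{3} C(3,i) p^i (1−p)^{3−i} with p = 0.86
C(3,2)·0.86^2·0.14^1 = 0.310632
C(3,3)·0.86^3·0.14^0 = 0.636056
Sum = 0.9467

0.9467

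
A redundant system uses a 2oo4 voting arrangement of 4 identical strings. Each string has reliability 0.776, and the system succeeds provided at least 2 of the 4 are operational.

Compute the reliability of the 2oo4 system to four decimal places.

0.9626

R = Σ_{i=2}^{4} C(4,i) p^i (1−p)^{4−i} with p = 0.776
C(4,2)·0.776^2·0.224^2 = 0.181289
C(4,3)·0.776^3·0.224^1 = 0.418691
C(4,4)·0.776^4·0.224^0 = 0.362616
Sum = 0.9626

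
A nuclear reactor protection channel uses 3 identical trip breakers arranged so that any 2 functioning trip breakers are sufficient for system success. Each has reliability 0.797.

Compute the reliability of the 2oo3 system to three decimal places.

R = Σ_{i=2}^{3} C(3,i) p^i (1−p)^{3−i} with p = 0.797
C(3,2)·0.797^2·0.203^1 = 0.38684
C(3,3)·0.797^3·0.203^0 = 0.50626
Sum = 0.893

0.893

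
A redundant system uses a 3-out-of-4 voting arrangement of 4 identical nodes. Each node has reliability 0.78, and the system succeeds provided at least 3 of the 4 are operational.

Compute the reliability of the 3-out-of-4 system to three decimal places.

R = Σ_{i=3}^{4} C(4,i) p^i (1−p)^{4−i} with p = 0.78
C(4,3)·0.78^3·0.22^1 = 0.41761
C(4,4)·0.78^4·0.22^0 = 0.37015
Sum = 0.788

0.788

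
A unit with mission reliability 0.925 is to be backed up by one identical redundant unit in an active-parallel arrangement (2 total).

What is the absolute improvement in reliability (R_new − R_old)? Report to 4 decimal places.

0.0694

R_before = 0.925
R_after = 1 − (1 − 0.925)^2 = 0.9944
ΔR = 0.9944 − 0.925 = 0.0694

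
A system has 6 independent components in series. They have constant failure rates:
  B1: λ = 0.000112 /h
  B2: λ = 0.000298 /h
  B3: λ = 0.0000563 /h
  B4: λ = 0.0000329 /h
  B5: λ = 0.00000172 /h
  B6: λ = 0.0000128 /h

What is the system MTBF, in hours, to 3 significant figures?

Series of exponential components: λ_sys = Σ λ_i
λ_sys = 0.000112 + 0.000298 + 0.0000563 + 0.0000329 + 0.00000172 + 0.0000128 = 5.1372e-04 /h
MTBF = 1 / λ_sys = 1950 h

1950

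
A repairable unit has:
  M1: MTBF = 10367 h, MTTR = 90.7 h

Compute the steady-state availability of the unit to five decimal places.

A(M1) = MTBF/(MTBF+MTTR) = 10367/(10367+90.7) = 0.99133

0.99133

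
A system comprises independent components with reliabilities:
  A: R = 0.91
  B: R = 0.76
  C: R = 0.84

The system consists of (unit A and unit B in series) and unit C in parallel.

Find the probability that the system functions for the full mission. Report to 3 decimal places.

0.951

Series (A and B): 0.91000 × 0.76000 = 0.69160
Parallel ([0.69160] and C): 1 − (1 − 0.69160)(1 − 0.84000) = 0.951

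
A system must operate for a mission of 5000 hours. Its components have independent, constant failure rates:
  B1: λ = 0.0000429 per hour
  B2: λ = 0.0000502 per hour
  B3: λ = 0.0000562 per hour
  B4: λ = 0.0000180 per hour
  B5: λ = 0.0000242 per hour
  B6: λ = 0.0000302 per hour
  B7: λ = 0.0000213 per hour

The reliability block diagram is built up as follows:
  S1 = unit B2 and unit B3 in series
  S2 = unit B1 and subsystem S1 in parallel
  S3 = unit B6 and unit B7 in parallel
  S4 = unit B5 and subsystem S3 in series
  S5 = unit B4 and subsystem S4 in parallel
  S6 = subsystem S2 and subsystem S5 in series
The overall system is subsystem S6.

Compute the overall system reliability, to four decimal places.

0.9103

R(B1) = exp(−0.0000429 × 5000) = 0.806945
R(B2) = exp(−0.0000502 × 5000) = 0.778022
R(B3) = exp(−0.0000562 × 5000) = 0.755028
R(B4) = exp(−0.0000180 × 5000) = 0.913931
R(B5) = exp(−0.0000242 × 5000) = 0.886034
R(B6) = exp(−0.0000302 × 5000) = 0.859848
R(B7) = exp(−0.0000213 × 5000) = 0.898975
Series (B2 and B3): 0.778022 × 0.755028 = 0.587428
Parallel (B1 and [0.587428]): 1 − (1 − 0.806945)(1 − 0.587428) = 0.920351
Parallel (B6 and B7): 1 − (1 − 0.859848)(1 − 0.898975) = 0.985841
Series (B5 and [0.985841]): 0.886034 × 0.985841 = 0.873489
Parallel (B4 and [0.873489]): 1 − (1 − 0.913931)(1 − 0.873489) = 0.989111
Series ([0.920351] and [0.989111]): 0.920351 × 0.989111 = 0.9103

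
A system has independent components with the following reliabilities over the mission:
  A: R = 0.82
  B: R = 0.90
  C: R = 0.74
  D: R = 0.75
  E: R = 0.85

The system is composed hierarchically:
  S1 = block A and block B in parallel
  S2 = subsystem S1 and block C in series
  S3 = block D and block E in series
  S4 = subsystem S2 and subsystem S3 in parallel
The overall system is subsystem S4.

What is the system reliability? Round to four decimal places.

0.9009

Parallel (A and B): 1 − (1 − 0.820000)(1 − 0.900000) = 0.982000
Series ([0.982000] and C): 0.982000 × 0.740000 = 0.726680
Series (D and E): 0.750000 × 0.850000 = 0.637500
Parallel ([0.726680] and [0.637500]): 1 − (1 − 0.726680)(1 − 0.637500) = 0.9009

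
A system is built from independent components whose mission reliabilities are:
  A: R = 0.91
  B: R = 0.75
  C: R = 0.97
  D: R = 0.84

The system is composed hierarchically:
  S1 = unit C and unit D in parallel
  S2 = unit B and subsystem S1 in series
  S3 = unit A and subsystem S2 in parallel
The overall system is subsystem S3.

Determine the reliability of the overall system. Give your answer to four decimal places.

0.9772

Parallel (C and D): 1 − (1 − 0.970000)(1 − 0.840000) = 0.995200
Series (B and [0.995200]): 0.750000 × 0.995200 = 0.746400
Parallel (A and [0.746400]): 1 − (1 − 0.910000)(1 − 0.746400) = 0.9772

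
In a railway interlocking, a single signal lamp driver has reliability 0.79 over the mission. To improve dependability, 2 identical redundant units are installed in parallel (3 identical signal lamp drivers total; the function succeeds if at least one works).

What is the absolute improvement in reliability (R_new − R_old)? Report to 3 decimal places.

0.201

R_before = 0.79
R_after = 1 − (1 − 0.79)^3 = 0.991
ΔR = 0.991 − 0.79 = 0.201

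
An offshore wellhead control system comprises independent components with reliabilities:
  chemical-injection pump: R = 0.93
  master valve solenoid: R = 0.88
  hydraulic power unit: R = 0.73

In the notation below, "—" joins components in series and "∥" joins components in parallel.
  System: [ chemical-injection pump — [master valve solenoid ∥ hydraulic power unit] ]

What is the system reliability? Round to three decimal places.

0.900

Parallel (master valve solenoid and hydraulic power unit): 1 − (1 − 0.88000)(1 − 0.73000) = 0.96760
Series (chemical-injection pump and [0.96760]): 0.93000 × 0.96760 = 0.900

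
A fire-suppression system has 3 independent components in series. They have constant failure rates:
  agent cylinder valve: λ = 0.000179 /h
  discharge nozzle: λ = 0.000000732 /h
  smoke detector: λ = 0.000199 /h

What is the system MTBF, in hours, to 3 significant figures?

2640

Series of exponential components: λ_sys = Σ λ_i
λ_sys = 0.000179 + 0.000000732 + 0.000199 = 3.7873e-04 /h
MTBF = 1 / λ_sys = 2640 h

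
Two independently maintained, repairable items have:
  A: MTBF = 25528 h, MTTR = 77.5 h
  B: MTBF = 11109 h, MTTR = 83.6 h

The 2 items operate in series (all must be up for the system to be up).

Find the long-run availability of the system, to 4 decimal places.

A(A) = MTBF/(MTBF+MTTR) = 25528/(25528+77.5) = 0.996973
A(B) = MTBF/(MTBF+MTTR) = 11109/(11109+83.6) = 0.992531
Series availability: 0.996973 × 0.992531 = 0.9895

0.9895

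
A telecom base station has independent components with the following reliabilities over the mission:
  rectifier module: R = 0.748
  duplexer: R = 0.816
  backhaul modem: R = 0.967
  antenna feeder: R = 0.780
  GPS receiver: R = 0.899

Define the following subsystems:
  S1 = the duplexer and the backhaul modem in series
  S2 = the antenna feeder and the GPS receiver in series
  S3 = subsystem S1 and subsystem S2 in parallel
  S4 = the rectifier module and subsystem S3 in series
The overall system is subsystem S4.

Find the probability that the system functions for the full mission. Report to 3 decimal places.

Series (duplexer and backhaul modem): 0.81600 × 0.96700 = 0.78907
Series (antenna feeder and GPS receiver): 0.78000 × 0.89900 = 0.70122
Parallel ([0.78907] and [0.70122]): 1 − (1 − 0.78907)(1 − 0.70122) = 0.93698
Series (rectifier module and [0.93698]): 0.74800 × 0.93698 = 0.701

0.701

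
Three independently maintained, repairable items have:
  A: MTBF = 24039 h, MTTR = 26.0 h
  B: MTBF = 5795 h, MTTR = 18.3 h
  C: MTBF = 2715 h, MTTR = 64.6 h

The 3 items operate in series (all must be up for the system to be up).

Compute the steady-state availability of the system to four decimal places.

0.9726

A(A) = MTBF/(MTBF+MTTR) = 24039/(24039+26.0) = 0.998920
A(B) = MTBF/(MTBF+MTTR) = 5795/(5795+18.3) = 0.996852
A(C) = MTBF/(MTBF+MTTR) = 2715/(2715+64.6) = 0.976759
Series availability: 0.998920 × 0.996852 × 0.976759 = 0.9726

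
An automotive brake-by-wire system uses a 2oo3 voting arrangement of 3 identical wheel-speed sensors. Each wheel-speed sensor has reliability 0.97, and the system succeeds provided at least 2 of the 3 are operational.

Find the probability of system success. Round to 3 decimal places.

0.997

R = Σ_{i=2}^{3} C(3,i) p^i (1−p)^{3−i} with p = 0.97
C(3,2)·0.97^2·0.03^1 = 0.08468
C(3,3)·0.97^3·0.03^0 = 0.91267
Sum = 0.997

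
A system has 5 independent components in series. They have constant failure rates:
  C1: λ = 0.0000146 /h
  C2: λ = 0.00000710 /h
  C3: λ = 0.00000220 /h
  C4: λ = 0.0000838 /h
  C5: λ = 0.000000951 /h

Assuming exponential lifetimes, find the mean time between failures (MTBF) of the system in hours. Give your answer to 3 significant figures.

9200

Series of exponential components: λ_sys = Σ λ_i
λ_sys = 0.0000146 + 0.00000710 + 0.00000220 + 0.0000838 + 0.000000951 = 1.0865e-04 /h
MTBF = 1 / λ_sys = 9200 h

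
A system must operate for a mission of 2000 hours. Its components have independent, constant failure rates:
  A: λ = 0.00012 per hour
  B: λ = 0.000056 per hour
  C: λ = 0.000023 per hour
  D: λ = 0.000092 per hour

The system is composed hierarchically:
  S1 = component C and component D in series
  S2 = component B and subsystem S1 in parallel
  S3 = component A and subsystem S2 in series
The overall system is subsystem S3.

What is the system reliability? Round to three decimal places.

0.770

R(A) = exp(−0.00012 × 2000) = 0.78663
R(B) = exp(−0.000056 × 2000) = 0.89404
R(C) = exp(−0.000023 × 2000) = 0.95504
R(D) = exp(−0.000092 × 2000) = 0.83194
Series (C and D): 0.95504 × 0.83194 = 0.79454
Parallel (B and [0.79454]): 1 − (1 − 0.89404)(1 − 0.79454) = 0.97823
Series (A and [0.97823]): 0.78663 × 0.97823 = 0.770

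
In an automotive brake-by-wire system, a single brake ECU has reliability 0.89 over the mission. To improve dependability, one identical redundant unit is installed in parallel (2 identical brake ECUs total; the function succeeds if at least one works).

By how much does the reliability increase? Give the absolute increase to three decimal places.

R_before = 0.89
R_after = 1 − (1 − 0.89)^2 = 0.988
ΔR = 0.988 − 0.89 = 0.098

0.098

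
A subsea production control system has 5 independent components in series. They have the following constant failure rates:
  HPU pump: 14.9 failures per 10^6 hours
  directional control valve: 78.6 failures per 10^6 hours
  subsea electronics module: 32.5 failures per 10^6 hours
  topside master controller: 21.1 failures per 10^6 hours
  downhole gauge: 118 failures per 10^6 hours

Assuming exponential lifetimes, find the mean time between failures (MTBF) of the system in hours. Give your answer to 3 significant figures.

3770

Series of exponential components: λ_sys = Σ λ_i
λ_sys = 0.0000149 + 0.0000786 + 0.0000325 + 0.0000211 + 0.000118 = 2.6510e-04 /h
MTBF = 1 / λ_sys = 3770 h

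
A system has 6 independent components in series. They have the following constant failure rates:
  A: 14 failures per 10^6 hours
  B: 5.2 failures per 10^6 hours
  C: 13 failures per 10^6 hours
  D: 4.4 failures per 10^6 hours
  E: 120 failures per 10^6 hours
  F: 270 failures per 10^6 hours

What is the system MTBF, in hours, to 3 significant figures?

Series of exponential components: λ_sys = Σ λ_i
λ_sys = 0.000014 + 0.0000052 + 0.000013 + 0.0000044 + 0.00012 + 0.00027 = 4.2660e-04 /h
MTBF = 1 / λ_sys = 2340 h

2340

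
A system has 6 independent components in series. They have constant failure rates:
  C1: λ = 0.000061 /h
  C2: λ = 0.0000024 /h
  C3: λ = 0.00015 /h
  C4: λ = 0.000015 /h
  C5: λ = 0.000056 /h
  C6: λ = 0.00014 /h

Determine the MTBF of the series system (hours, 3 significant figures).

2360

Series of exponential components: λ_sys = Σ λ_i
λ_sys = 0.000061 + 0.0000024 + 0.00015 + 0.000015 + 0.000056 + 0.00014 = 4.2440e-04 /h
MTBF = 1 / λ_sys = 2360 h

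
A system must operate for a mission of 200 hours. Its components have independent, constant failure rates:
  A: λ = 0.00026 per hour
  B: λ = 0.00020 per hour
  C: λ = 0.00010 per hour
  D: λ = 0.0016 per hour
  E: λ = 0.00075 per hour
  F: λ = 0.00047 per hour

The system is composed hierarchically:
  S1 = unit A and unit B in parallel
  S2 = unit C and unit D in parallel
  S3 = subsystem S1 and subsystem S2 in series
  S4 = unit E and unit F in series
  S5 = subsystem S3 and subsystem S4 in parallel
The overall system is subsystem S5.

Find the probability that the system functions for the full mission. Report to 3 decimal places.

0.998

R(A) = exp(−0.00026 × 200) = 0.94933
R(B) = exp(−0.00020 × 200) = 0.96079
R(C) = exp(−0.00010 × 200) = 0.98020
R(D) = exp(−0.0016 × 200) = 0.72615
R(E) = exp(−0.00075 × 200) = 0.86071
R(F) = exp(−0.00047 × 200) = 0.91028
Parallel (A and B): 1 − (1 − 0.94933)(1 − 0.96079) = 0.99801
Parallel (C and D): 1 − (1 − 0.98020)(1 − 0.72615) = 0.99458
Series ([0.99801] and [0.99458]): 0.99801 × 0.99458 = 0.99260
Series (E and F): 0.86071 × 0.91028 = 0.78349
Parallel ([0.99260] and [0.78349]): 1 − (1 − 0.99260)(1 − 0.78349) = 0.998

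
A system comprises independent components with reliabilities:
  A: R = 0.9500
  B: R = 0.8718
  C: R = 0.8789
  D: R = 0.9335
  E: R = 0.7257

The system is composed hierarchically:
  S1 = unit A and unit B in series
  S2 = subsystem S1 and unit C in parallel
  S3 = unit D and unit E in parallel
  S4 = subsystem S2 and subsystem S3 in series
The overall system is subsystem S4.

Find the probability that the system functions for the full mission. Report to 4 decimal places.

Series (A and B): 0.950000 × 0.871800 = 0.828210
Parallel ([0.828210] and C): 1 − (1 − 0.828210)(1 − 0.878900) = 0.979196
Parallel (D and E): 1 − (1 − 0.933500)(1 − 0.725700) = 0.981759
Series ([0.979196] and [0.981759]): 0.979196 × 0.981759 = 0.9613

0.9613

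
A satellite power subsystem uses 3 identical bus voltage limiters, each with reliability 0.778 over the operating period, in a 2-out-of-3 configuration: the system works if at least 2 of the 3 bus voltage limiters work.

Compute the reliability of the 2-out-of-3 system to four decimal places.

R = Σ_{i=2}^{3} C(3,i) p^i (1−p)^{3−i} with p = 0.778
C(3,2)·0.778^2·0.222^1 = 0.403119
C(3,3)·0.778^3·0.222^0 = 0.470911
Sum = 0.8740

0.8740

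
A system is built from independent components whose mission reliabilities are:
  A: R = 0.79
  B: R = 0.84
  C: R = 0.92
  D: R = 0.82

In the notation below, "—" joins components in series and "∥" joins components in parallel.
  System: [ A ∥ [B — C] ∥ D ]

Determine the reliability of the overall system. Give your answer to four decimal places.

0.9914

Series (B and C): 0.840000 × 0.920000 = 0.772800
Parallel (A, [0.772800], and D): 1 − (1 − 0.790000)(1 − 0.772800)(1 − 0.820000) = 0.9914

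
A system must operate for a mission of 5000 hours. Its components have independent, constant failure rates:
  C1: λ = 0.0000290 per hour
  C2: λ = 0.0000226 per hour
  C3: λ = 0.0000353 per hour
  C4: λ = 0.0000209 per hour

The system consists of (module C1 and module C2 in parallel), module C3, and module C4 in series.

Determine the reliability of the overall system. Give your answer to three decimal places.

0.744

R(C1) = exp(−0.0000290 × 5000) = 0.86502
R(C2) = exp(−0.0000226 × 5000) = 0.89315
R(C3) = exp(−0.0000353 × 5000) = 0.83820
R(C4) = exp(−0.0000209 × 5000) = 0.90077
Parallel (C1 and C2): 1 − (1 − 0.86502)(1 − 0.89315) = 0.98558
Series ([0.98558], C3, and C4): 0.98558 × 0.83820 × 0.90077 = 0.744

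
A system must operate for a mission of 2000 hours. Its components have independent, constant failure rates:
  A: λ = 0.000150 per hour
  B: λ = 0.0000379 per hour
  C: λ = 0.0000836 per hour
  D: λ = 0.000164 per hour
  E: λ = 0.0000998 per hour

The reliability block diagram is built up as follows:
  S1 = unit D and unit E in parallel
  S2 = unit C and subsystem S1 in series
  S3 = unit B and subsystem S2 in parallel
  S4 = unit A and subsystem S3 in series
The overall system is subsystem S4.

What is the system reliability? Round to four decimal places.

R(A) = exp(−0.000150 × 2000) = 0.740818
R(B) = exp(−0.0000379 × 2000) = 0.927002
R(C) = exp(−0.0000836 × 2000) = 0.846030
R(D) = exp(−0.000164 × 2000) = 0.720363
R(E) = exp(−0.0000998 × 2000) = 0.819058
Parallel (D and E): 1 − (1 − 0.720363)(1 − 0.819058) = 0.949402
Series (C and [0.949402]): 0.846030 × 0.949402 = 0.803223
Parallel (B and [0.803223]): 1 − (1 − 0.927002)(1 − 0.803223) = 0.985636
Series (A and [0.985636]): 0.740818 × 0.985636 = 0.7302

0.7302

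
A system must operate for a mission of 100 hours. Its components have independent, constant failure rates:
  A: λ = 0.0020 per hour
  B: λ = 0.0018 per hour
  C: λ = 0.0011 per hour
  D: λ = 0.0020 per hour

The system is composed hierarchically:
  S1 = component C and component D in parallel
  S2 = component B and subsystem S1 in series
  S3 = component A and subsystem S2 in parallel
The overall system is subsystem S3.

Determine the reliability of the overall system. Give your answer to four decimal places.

R(A) = exp(−0.0020 × 100) = 0.818731
R(B) = exp(−0.0018 × 100) = 0.835270
R(C) = exp(−0.0011 × 100) = 0.895834
R(D) = exp(−0.0020 × 100) = 0.818731
Parallel (C and D): 1 − (1 − 0.895834)(1 − 0.818731) = 0.981118
Series (B and [0.981118]): 0.835270 × 0.981118 = 0.819498
Parallel (A and [0.819498]): 1 − (1 − 0.818731)(1 − 0.819498) = 0.9673

0.9673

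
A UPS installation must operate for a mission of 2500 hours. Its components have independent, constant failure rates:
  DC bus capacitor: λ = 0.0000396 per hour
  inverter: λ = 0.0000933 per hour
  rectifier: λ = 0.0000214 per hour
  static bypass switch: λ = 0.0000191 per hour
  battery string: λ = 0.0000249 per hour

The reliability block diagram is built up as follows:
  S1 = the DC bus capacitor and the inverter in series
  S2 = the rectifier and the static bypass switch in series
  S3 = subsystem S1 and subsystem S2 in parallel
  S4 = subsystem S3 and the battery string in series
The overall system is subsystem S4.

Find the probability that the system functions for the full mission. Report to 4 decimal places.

R(DC bus capacitor) = exp(−0.0000396 × 2500) = 0.905743
R(inverter) = exp(−0.0000933 × 2500) = 0.791956
R(rectifier) = exp(−0.0000214 × 2500) = 0.947906
R(static bypass switch) = exp(−0.0000191 × 2500) = 0.953372
R(battery string) = exp(−0.0000249 × 2500) = 0.939648
Series (DC bus capacitor and inverter): 0.905743 × 0.791956 = 0.717309
Series (rectifier and static bypass switch): 0.947906 × 0.953372 = 0.903707
Parallel ([0.717309] and [0.903707]): 1 − (1 − 0.717309)(1 − 0.903707) = 0.972779
Series ([0.972779] and battery string): 0.972779 × 0.939648 = 0.9141

0.9141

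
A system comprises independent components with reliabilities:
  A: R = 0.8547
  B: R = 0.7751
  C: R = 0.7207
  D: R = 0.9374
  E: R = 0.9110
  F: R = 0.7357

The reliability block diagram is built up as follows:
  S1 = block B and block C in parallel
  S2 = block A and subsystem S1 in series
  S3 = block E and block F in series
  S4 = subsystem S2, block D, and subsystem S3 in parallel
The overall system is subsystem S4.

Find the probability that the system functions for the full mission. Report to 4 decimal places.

Parallel (B and C): 1 − (1 − 0.775100)(1 − 0.720700) = 0.937185
Series (A and [0.937185]): 0.854700 × 0.937185 = 0.801012
Series (E and F): 0.911000 × 0.735700 = 0.670223
Parallel ([0.801012], D, and [0.670223]): 1 − (1 − 0.801012)(1 − 0.937400)(1 − 0.670223) = 0.9959

0.9959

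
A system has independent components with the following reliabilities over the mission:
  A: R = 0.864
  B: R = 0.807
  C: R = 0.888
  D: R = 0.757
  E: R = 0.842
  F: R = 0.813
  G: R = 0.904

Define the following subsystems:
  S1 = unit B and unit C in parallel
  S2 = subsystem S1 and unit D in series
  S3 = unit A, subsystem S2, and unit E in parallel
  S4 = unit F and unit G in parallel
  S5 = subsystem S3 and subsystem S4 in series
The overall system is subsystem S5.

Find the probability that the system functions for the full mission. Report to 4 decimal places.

0.9766

Parallel (B and C): 1 − (1 − 0.807000)(1 − 0.888000) = 0.978384
Series ([0.978384] and D): 0.978384 × 0.757000 = 0.740637
Parallel (A, [0.740637], and E): 1 − (1 − 0.864000)(1 − 0.740637)(1 − 0.842000) = 0.994427
Parallel (F and G): 1 − (1 − 0.813000)(1 − 0.904000) = 0.982048
Series ([0.994427] and [0.982048]): 0.994427 × 0.982048 = 0.9766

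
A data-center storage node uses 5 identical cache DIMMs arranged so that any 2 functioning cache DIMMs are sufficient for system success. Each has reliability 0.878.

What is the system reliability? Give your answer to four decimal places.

R = Σ_{i=2}^{5} C(5,i) p^i (1−p)^{5−i} with p = 0.878
C(5,2)·0.878^2·0.122^3 = 0.013998
C(5,3)·0.878^3·0.122^2 = 0.100740
C(5,4)·0.878^4·0.122^1 = 0.362500
C(5,5)·0.878^5·0.122^0 = 0.521762
Sum = 0.9990

0.9990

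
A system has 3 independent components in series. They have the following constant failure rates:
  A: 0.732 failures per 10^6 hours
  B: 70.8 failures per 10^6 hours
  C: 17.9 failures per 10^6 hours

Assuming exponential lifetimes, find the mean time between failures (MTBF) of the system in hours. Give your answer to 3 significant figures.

11200

Series of exponential components: λ_sys = Σ λ_i
λ_sys = 0.000000732 + 0.0000708 + 0.0000179 = 8.9432e-05 /h
MTBF = 1 / λ_sys = 11200 h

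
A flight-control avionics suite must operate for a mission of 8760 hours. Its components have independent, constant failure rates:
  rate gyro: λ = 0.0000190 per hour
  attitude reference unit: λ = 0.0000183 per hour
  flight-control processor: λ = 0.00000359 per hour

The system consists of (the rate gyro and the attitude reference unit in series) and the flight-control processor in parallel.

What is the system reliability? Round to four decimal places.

0.9914

R(rate gyro) = exp(−0.0000190 × 8760) = 0.846674
R(attitude reference unit) = exp(−0.0000183 × 8760) = 0.851881
R(flight-control processor) = exp(−0.00000359 × 8760) = 0.969041
Series (rate gyro and attitude reference unit): 0.846674 × 0.851881 = 0.721265
Parallel ([0.721265] and flight-control processor): 1 − (1 − 0.721265)(1 − 0.969041) = 0.9914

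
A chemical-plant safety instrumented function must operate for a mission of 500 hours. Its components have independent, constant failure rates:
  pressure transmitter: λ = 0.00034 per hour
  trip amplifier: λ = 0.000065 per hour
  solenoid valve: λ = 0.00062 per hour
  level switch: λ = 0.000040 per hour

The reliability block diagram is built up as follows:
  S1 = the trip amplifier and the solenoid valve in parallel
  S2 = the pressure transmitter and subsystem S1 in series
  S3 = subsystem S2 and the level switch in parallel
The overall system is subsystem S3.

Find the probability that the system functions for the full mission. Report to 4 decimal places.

R(pressure transmitter) = exp(−0.00034 × 500) = 0.843665
R(trip amplifier) = exp(−0.000065 × 500) = 0.968022
R(solenoid valve) = exp(−0.00062 × 500) = 0.733447
R(level switch) = exp(−0.000040 × 500) = 0.980199
Parallel (trip amplifier and solenoid valve): 1 − (1 − 0.968022)(1 − 0.733447) = 0.991476
Series (pressure transmitter and [0.991476]): 0.843665 × 0.991476 = 0.836474
Parallel ([0.836474] and level switch): 1 − (1 − 0.836474)(1 − 0.980199) = 0.9968

0.9968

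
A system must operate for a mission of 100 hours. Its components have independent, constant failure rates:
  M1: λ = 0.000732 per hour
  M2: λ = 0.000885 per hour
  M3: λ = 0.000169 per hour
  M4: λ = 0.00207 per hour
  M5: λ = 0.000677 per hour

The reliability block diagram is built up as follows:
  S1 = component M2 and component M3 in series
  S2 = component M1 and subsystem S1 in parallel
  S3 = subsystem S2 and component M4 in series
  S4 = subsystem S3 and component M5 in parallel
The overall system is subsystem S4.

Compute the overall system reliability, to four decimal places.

R(M1) = exp(−0.000732 × 100) = 0.929415
R(M2) = exp(−0.000885 × 100) = 0.915303
R(M3) = exp(−0.000169 × 100) = 0.983242
R(M4) = exp(−0.00207 × 100) = 0.813020
R(M5) = exp(−0.000677 × 100) = 0.934541
Series (M2 and M3): 0.915303 × 0.983242 = 0.899964
Parallel (M1 and [0.899964]): 1 − (1 − 0.929415)(1 − 0.899964) = 0.992939
Series ([0.992939] and M4): 0.992939 × 0.813020 = 0.807279
Parallel ([0.807279] and M5): 1 − (1 − 0.807279)(1 − 0.934541) = 0.9874

0.9874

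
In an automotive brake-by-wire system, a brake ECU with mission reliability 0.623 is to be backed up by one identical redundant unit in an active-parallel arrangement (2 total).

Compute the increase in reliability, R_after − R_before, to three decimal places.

R_before = 0.623
R_after = 1 − (1 − 0.623)^2 = 0.858
ΔR = 0.858 − 0.623 = 0.235

0.235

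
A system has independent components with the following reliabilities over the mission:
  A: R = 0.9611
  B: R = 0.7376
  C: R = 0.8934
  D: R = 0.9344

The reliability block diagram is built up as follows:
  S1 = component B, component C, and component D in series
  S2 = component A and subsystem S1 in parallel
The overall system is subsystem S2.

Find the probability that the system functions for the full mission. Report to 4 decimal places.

Series (B, C, and D): 0.737600 × 0.893400 × 0.934400 = 0.615743
Parallel (A and [0.615743]): 1 − (1 − 0.961100)(1 − 0.615743) = 0.9851

0.9851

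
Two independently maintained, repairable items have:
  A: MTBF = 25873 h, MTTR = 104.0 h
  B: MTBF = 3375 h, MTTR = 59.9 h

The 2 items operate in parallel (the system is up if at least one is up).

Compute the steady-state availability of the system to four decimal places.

0.9999

A(A) = MTBF/(MTBF+MTTR) = 25873/(25873+104.0) = 0.995996
A(B) = MTBF/(MTBF+MTTR) = 3375/(3375+59.9) = 0.982561
Parallel availability: 1 − (1 − 0.995996)(1 − 0.982561) = 0.9999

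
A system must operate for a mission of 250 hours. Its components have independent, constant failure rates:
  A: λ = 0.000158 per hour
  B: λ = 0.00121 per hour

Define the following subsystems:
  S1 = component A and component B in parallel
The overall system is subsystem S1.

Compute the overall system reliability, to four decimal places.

0.9899

R(A) = exp(−0.000158 × 250) = 0.961270
R(B) = exp(−0.00121 × 250) = 0.738968
Parallel (A and B): 1 − (1 − 0.961270)(1 − 0.738968) = 0.9899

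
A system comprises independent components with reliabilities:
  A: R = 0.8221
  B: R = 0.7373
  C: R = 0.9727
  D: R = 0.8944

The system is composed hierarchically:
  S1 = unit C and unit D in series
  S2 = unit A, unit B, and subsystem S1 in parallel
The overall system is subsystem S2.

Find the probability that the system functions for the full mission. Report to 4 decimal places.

0.9939

Series (C and D): 0.972700 × 0.894400 = 0.869983
Parallel (A, B, and [0.869983]): 1 − (1 − 0.822100)(1 − 0.737300)(1 − 0.869983) = 0.9939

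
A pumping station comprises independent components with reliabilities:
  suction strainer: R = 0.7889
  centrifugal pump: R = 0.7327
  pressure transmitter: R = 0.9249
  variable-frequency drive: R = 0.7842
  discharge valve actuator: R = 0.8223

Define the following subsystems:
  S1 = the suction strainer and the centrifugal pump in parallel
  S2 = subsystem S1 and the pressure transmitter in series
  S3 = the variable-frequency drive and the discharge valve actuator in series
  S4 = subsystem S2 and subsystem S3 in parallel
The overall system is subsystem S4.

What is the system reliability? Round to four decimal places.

Parallel (suction strainer and centrifugal pump): 1 − (1 − 0.788900)(1 − 0.732700) = 0.943573
Series ([0.943573] and pressure transmitter): 0.943573 × 0.924900 = 0.872711
Series (variable-frequency drive and discharge valve actuator): 0.784200 × 0.822300 = 0.644848
Parallel ([0.872711] and [0.644848]): 1 − (1 − 0.872711)(1 − 0.644848) = 0.9548

0.9548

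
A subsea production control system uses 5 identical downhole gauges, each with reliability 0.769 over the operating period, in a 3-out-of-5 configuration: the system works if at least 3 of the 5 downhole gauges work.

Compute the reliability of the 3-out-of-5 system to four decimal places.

0.9155

R = Σ_{i=3}^{5} C(5,i) p^i (1−p)^{5−i} with p = 0.769
C(5,3)·0.769^3·0.231^2 = 0.242663
C(5,4)·0.769^4·0.231^1 = 0.403913
C(5,5)·0.769^5·0.231^0 = 0.268925
Sum = 0.9155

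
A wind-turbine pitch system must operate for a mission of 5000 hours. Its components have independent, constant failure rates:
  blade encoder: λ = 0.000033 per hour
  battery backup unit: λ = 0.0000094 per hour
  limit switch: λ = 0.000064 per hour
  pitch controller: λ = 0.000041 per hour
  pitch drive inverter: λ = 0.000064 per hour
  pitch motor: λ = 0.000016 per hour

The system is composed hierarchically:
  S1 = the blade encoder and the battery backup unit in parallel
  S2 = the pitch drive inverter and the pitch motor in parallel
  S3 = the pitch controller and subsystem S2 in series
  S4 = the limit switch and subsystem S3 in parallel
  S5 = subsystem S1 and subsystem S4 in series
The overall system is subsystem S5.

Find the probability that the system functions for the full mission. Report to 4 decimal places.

0.9379

R(blade encoder) = exp(−0.000033 × 5000) = 0.847894
R(battery backup unit) = exp(−0.0000094 × 5000) = 0.954087
R(limit switch) = exp(−0.000064 × 5000) = 0.726149
R(pitch controller) = exp(−0.000041 × 5000) = 0.814647
R(pitch drive inverter) = exp(−0.000064 × 5000) = 0.726149
R(pitch motor) = exp(−0.000016 × 5000) = 0.923116
Parallel (blade encoder and battery backup unit): 1 − (1 − 0.847894)(1 − 0.954087) = 0.993016
Parallel (pitch drive inverter and pitch motor): 1 − (1 − 0.726149)(1 − 0.923116) = 0.978945
Series (pitch controller and [0.978945]): 0.814647 × 0.978945 = 0.797495
Parallel (limit switch and [0.797495]): 1 − (1 − 0.726149)(1 − 0.797495) = 0.944544
Series ([0.993016] and [0.944544]): 0.993016 × 0.944544 = 0.9379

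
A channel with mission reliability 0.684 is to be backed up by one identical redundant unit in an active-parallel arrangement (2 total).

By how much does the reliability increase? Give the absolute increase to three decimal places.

0.216

R_before = 0.684
R_after = 1 − (1 − 0.684)^2 = 0.900
ΔR = 0.900 − 0.684 = 0.216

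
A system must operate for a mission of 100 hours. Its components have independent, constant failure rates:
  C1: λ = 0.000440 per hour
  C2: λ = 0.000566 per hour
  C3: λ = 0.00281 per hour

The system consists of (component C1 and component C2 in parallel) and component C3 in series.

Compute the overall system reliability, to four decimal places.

R(C1) = exp(−0.000440 × 100) = 0.956954
R(C2) = exp(−0.000566 × 100) = 0.944972
R(C3) = exp(−0.00281 × 100) = 0.755028
Parallel (C1 and C2): 1 − (1 − 0.956954)(1 − 0.944972) = 0.997631
Series ([0.997631] and C3): 0.997631 × 0.755028 = 0.7532

0.7532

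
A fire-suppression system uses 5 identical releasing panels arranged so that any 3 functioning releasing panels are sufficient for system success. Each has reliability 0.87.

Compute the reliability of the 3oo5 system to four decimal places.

0.9821

R = Σ_{i=3}^{5} C(5,i) p^i (1−p)^{5−i} with p = 0.87
C(5,3)·0.87^3·0.13^2 = 0.111287
C(5,4)·0.87^4·0.13^1 = 0.372383
C(5,5)·0.87^5·0.13^0 = 0.498421
Sum = 0.9821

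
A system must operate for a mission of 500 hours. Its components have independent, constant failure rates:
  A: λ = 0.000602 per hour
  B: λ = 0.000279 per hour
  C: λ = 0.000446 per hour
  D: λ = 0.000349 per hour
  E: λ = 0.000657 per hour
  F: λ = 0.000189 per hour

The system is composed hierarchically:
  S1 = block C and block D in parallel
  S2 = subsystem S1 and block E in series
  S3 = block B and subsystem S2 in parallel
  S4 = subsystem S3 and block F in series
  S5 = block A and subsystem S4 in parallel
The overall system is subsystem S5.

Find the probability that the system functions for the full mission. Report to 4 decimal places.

R(A) = exp(−0.000602 × 500) = 0.740078
R(B) = exp(−0.000279 × 500) = 0.869793
R(C) = exp(−0.000446 × 500) = 0.800115
R(D) = exp(−0.000349 × 500) = 0.839877
R(E) = exp(−0.000657 × 500) = 0.720003
R(F) = exp(−0.000189 × 500) = 0.909828
Parallel (C and D): 1 − (1 − 0.800115)(1 − 0.839877) = 0.967994
Series ([0.967994] and E): 0.967994 × 0.720003 = 0.696959
Parallel (B and [0.696959]): 1 − (1 − 0.869793)(1 − 0.696959) = 0.960542
Series ([0.960542] and F): 0.960542 × 0.909828 = 0.873928
Parallel (A and [0.873928]): 1 − (1 − 0.740078)(1 − 0.873928) = 0.9672

0.9672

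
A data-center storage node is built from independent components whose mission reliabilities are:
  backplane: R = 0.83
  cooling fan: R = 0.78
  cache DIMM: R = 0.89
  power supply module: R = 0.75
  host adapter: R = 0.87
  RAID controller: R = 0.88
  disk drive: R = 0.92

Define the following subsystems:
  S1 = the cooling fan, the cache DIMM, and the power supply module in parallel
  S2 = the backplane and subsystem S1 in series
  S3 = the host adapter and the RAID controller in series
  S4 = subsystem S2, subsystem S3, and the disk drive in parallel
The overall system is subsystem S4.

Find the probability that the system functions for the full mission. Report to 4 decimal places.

0.9967

Parallel (cooling fan, cache DIMM, and power supply module): 1 − (1 − 0.780000)(1 − 0.890000)(1 − 0.750000) = 0.993950
Series (backplane and [0.993950]): 0.830000 × 0.993950 = 0.824979
Series (host adapter and RAID controller): 0.870000 × 0.880000 = 0.765600
Parallel ([0.824979], [0.765600], and disk drive): 1 − (1 − 0.824979)(1 − 0.765600)(1 − 0.920000) = 0.9967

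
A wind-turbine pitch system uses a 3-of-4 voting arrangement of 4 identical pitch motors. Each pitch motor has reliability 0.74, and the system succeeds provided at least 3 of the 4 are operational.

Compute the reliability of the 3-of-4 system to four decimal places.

0.7213

R = Σ_{i=3}^{4} C(4,i) p^i (1−p)^{4−i} with p = 0.74
C(4,3)·0.74^3·0.26^1 = 0.421433
C(4,4)·0.74^4·0.26^0 = 0.299866
Sum = 0.7213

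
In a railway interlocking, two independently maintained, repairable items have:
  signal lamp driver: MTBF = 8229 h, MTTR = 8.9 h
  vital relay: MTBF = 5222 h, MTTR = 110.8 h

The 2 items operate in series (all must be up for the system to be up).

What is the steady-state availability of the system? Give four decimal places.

A(signal lamp driver) = MTBF/(MTBF+MTTR) = 8229/(8229+8.9) = 0.998920
A(vital relay) = MTBF/(MTBF+MTTR) = 5222/(5222+110.8) = 0.979223
Series availability: 0.998920 × 0.979223 = 0.9782

0.9782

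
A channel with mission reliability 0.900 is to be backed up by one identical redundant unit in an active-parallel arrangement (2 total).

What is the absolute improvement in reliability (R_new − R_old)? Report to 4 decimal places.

R_before = 0.900
R_after = 1 − (1 − 0.900)^2 = 0.9900
ΔR = 0.9900 − 0.900 = 0.0900

0.0900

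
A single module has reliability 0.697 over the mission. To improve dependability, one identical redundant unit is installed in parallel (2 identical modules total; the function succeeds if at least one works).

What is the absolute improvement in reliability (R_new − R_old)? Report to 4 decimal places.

0.2112

R_before = 0.697
R_after = 1 − (1 − 0.697)^2 = 0.9082
ΔR = 0.9082 − 0.697 = 0.2112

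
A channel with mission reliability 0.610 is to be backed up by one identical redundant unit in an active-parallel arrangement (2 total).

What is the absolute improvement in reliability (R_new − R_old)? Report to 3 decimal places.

0.238

R_before = 0.610
R_after = 1 − (1 − 0.610)^2 = 0.848
ΔR = 0.848 − 0.610 = 0.238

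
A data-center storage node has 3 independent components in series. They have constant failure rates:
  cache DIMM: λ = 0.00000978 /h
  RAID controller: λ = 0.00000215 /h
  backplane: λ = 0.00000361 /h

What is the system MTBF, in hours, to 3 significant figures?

Series of exponential components: λ_sys = Σ λ_i
λ_sys = 0.00000978 + 0.00000215 + 0.00000361 = 1.5540e-05 /h
MTBF = 1 / λ_sys = 64400 h

64400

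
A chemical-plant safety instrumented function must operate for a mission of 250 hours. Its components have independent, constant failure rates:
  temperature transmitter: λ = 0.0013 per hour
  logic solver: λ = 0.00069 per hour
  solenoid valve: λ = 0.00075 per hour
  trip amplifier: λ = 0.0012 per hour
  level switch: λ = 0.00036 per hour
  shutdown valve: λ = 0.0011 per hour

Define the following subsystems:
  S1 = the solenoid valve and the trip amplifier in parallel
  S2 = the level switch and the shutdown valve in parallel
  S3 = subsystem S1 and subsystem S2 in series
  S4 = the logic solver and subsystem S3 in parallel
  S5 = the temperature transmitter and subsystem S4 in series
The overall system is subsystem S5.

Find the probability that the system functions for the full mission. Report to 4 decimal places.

R(temperature transmitter) = exp(−0.0013 × 250) = 0.722527
R(logic solver) = exp(−0.00069 × 250) = 0.841558
R(solenoid valve) = exp(−0.00075 × 250) = 0.829029
R(trip amplifier) = exp(−0.0012 × 250) = 0.740818
R(level switch) = exp(−0.00036 × 250) = 0.913931
R(shutdown valve) = exp(−0.0011 × 250) = 0.759572
Parallel (solenoid valve and trip amplifier): 1 − (1 − 0.829029)(1 − 0.740818) = 0.955687
Parallel (level switch and shutdown valve): 1 − (1 − 0.913931)(1 − 0.759572) = 0.979307
Series ([0.955687] and [0.979307]): 0.955687 × 0.979307 = 0.935911
Parallel (logic solver and [0.935911]): 1 − (1 − 0.841558)(1 − 0.935911) = 0.989846
Series (temperature transmitter and [0.989846]): 0.722527 × 0.989846 = 0.7152

0.7152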